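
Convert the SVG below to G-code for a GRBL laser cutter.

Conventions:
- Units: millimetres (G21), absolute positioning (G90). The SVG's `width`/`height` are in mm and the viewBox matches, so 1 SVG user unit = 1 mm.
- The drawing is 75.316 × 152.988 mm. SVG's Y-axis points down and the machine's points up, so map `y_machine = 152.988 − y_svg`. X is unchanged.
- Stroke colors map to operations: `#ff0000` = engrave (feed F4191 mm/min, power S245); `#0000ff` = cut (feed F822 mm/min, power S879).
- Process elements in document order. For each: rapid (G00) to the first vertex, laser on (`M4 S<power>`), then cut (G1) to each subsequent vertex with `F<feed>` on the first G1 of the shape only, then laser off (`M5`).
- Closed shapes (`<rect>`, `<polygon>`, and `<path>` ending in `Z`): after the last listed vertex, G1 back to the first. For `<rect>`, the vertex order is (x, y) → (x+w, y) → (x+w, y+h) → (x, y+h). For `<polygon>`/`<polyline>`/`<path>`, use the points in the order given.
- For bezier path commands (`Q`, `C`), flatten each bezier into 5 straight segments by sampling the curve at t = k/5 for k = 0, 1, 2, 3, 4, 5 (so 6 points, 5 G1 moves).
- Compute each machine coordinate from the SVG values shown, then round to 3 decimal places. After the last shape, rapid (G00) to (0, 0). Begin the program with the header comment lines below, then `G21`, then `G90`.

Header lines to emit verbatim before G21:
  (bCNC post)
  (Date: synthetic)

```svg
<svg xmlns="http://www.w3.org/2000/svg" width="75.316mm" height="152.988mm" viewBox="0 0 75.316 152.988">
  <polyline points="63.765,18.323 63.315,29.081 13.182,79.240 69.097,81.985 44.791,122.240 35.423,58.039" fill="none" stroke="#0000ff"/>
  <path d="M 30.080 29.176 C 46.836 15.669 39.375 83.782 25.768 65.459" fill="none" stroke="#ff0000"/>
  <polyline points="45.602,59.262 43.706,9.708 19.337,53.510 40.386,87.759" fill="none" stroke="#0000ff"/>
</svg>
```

Since the viewBox matches the mm dimensions, user units are millimetres directly. The only transform is the Y-flip y_m = 152.988 − y_svg.

Shape 1 is a open polyline drawn with `<polyline>`. Its stroke #0000ff means cut at S879, F822. After flipping Y the toolpath is (63.765,134.665) → (63.315,123.907) → (13.182,73.748) → (69.097,71.003) → (44.791,30.748) → (35.423,94.949).

Shape 2 is a cubic bezier drawn with `<path>`. Its stroke #ff0000 means engrave at S245, F4191. After flipping Y the toolpath is (30.080,123.812) → (37.372,123.466) → (39.720,111.598) → (37.990,96.275) → (33.050,85.563) → (25.768,87.529).

Shape 3 is a open polyline drawn with `<polyline>`. Its stroke #0000ff means cut at S879, F822. After flipping Y the toolpath is (45.602,93.726) → (43.706,143.280) → (19.337,99.478) → (40.386,65.229).

(bCNC post)
(Date: synthetic)
G21
G90
G00 X63.765 Y134.665
M4 S879
G1 X63.315 Y123.907 F822
G1 X13.182 Y73.748
G1 X69.097 Y71.003
G1 X44.791 Y30.748
G1 X35.423 Y94.949
M5
G00 X30.080 Y123.812
M4 S245
G1 X37.372 Y123.466 F4191
G1 X39.720 Y111.598
G1 X37.990 Y96.275
G1 X33.050 Y85.563
G1 X25.768 Y87.529
M5
G00 X45.602 Y93.726
M4 S879
G1 X43.706 Y143.280 F822
G1 X19.337 Y99.478
G1 X40.386 Y65.229
M5
G00 X0.000 Y0.000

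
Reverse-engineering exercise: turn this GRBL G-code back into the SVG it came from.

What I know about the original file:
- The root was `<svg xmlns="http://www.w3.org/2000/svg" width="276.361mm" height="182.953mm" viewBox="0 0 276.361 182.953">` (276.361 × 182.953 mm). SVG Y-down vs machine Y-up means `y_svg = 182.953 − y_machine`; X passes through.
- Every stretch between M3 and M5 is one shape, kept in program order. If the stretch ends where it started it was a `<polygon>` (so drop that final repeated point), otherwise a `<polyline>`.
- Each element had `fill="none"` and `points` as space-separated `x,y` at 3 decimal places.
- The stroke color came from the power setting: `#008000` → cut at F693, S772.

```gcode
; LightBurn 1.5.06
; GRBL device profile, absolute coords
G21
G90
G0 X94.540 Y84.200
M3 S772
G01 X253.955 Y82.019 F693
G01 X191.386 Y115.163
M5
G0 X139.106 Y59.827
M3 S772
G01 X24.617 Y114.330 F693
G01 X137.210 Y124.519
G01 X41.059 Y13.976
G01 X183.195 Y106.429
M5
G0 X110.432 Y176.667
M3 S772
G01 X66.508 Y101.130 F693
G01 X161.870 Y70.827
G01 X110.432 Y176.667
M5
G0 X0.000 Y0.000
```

<svg xmlns="http://www.w3.org/2000/svg" width="276.361mm" height="182.953mm" viewBox="0 0 276.361 182.953">
  <polyline points="94.540,98.753 253.955,100.934 191.386,67.790" fill="none" stroke="#008000"/>
  <polyline points="139.106,123.126 24.617,68.623 137.210,58.434 41.059,168.977 183.195,76.524" fill="none" stroke="#008000"/>
  <polygon points="110.432,6.286 66.508,81.823 161.870,112.126" fill="none" stroke="#008000"/>
</svg>

y_svg = 182.953 − y_m. Every run uses S772, so all elements get stroke `#008000` (cut).

[1] open run; points: 94.540,98.753 253.955,100.934 191.386,67.790

[2] open run; points: 139.106,123.126 24.617,68.623 137.210,58.434 41.059,168.977 183.195,76.524

[3] closed run; points: 110.432,6.286 66.508,81.823 161.870,112.126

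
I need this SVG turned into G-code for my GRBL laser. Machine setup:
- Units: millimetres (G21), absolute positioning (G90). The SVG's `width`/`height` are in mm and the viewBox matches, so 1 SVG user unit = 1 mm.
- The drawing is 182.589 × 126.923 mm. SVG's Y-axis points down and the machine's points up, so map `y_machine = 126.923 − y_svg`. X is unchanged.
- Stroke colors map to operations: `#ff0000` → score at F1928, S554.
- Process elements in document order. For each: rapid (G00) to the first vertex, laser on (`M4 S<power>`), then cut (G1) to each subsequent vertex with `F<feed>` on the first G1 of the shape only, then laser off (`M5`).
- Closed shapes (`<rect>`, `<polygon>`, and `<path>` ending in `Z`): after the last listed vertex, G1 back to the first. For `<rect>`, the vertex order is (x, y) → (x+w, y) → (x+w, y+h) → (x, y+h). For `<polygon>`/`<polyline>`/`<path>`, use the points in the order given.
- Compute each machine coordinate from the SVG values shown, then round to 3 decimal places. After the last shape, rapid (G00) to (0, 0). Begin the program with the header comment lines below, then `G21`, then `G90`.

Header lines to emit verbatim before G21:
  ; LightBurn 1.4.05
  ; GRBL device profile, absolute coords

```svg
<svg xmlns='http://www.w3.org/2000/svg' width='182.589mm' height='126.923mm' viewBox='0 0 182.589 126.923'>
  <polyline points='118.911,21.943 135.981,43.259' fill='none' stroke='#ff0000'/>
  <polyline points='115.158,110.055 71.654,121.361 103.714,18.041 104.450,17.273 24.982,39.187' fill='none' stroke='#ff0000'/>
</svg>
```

1 u = 1 mm; y_m = 126.923 − y.

[1] `<polyline>` line segment, #ff0000→score S554 F1928: (118.911,104.980) → (135.981,83.664)

[2] `<polyline>` open polyline, #ff0000→score S554 F1928: (115.158,16.868) → (71.654,5.562) → (103.714,108.882) → (104.450,109.650) → (24.982,87.736)

; LightBurn 1.4.05
; GRBL device profile, absolute coords
G21
G90
G00 X118.911 Y104.980
M4 S554
G1 X135.981 Y83.664 F1928
M5
G00 X115.158 Y16.868
M4 S554
G1 X71.654 Y5.562 F1928
G1 X103.714 Y108.882
G1 X104.450 Y109.650
G1 X24.982 Y87.736
M5
G00 X0.000 Y0.000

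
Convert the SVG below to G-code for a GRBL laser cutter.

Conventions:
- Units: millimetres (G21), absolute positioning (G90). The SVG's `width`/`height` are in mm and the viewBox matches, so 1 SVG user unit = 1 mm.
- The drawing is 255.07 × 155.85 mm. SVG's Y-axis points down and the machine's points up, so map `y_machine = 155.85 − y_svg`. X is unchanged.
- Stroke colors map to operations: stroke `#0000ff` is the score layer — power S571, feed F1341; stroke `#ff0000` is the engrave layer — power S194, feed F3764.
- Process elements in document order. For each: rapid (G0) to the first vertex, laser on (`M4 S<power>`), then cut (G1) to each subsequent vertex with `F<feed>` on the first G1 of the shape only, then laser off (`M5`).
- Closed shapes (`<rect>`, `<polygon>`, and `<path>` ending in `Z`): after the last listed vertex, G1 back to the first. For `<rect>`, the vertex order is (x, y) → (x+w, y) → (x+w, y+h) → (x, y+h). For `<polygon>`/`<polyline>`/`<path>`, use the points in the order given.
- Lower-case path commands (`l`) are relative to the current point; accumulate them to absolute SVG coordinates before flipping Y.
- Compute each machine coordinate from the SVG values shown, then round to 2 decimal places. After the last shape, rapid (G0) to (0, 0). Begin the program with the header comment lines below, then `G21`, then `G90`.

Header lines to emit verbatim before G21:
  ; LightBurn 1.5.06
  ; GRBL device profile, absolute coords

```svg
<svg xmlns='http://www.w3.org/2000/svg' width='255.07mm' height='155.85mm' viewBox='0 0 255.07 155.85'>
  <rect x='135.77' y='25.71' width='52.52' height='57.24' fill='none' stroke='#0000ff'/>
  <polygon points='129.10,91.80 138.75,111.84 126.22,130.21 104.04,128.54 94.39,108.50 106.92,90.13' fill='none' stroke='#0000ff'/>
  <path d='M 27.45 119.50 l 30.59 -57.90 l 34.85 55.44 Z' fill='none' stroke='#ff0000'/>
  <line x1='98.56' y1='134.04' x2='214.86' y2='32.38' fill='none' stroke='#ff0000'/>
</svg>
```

; LightBurn 1.5.06
; GRBL device profile, absolute coords
G21
G90
G0 X135.77 Y130.14
M4 S571
G1 X188.29 Y130.14 F1341
G1 X188.29 Y72.90
G1 X135.77 Y72.90
G1 X135.77 Y130.14
M5
G0 X129.10 Y64.05
M4 S571
G1 X138.75 Y44.01 F1341
G1 X126.22 Y25.64
G1 X104.04 Y27.31
G1 X94.39 Y47.35
G1 X106.92 Y65.72
G1 X129.10 Y64.05
M5
G0 X27.45 Y36.35
M4 S194
G1 X58.04 Y94.25 F3764
G1 X92.89 Y38.81
G1 X27.45 Y36.35
M5
G0 X98.56 Y21.81
M4 S194
G1 X214.86 Y123.47 F3764
M5
G0 X0.00 Y0.00

Since the viewBox matches the mm dimensions, user units are millimetres directly. The only transform is the Y-flip y_m = 155.85 − y_svg.

Shape 1 is a rectangle drawn with `<rect>`. Its stroke #0000ff means score at S571, F1341. After flipping Y the toolpath is (135.77,130.14) → (188.29,130.14) → (188.29,72.90) → (135.77,72.90) → (135.77,130.14), returning to the start.

Shape 2 is a regular polygon drawn with `<polygon>`. Its stroke #0000ff means score at S571, F1341. After flipping Y the toolpath is (129.10,64.05) → (138.75,44.01) → (126.22,25.64) → (104.04,27.31) → (94.39,47.35) → (106.92,65.72) → (129.10,64.05), returning to the start.

Shape 3 is a regular polygon drawn with `<path>`. Its stroke #ff0000 means engrave at S194, F3764. After flipping Y the toolpath is (27.45,36.35) → (58.04,94.25) → (92.89,38.81) → (27.45,36.35), returning to the start.

Shape 4 is a line segment drawn with `<line>`. Its stroke #ff0000 means engrave at S194, F3764. After flipping Y the toolpath is (98.56,21.81) → (214.86,123.47).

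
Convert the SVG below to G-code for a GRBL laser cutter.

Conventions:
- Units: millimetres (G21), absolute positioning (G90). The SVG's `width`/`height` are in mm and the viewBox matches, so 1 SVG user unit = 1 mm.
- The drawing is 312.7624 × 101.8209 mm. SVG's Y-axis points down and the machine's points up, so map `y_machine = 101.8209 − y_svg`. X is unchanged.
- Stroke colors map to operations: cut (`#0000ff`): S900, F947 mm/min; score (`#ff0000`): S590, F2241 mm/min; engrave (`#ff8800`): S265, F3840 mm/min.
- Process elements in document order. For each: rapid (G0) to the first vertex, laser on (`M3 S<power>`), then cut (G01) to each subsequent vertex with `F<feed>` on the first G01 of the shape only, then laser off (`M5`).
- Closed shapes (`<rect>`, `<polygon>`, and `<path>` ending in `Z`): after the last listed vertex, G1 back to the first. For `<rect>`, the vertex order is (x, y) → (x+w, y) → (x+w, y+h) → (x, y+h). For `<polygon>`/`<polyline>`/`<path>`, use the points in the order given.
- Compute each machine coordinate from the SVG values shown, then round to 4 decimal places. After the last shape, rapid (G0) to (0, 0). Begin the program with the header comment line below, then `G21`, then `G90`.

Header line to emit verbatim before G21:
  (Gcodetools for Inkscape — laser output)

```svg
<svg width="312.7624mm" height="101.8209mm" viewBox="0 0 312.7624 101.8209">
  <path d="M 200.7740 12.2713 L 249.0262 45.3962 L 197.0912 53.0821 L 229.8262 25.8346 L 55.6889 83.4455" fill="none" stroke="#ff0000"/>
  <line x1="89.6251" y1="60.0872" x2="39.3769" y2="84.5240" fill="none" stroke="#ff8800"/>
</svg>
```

(Gcodetools for Inkscape — laser output)
G21
G90
G0 X200.7740 Y89.5496
M3 S590
G01 X249.0262 Y56.4247 F2241
G01 X197.0912 Y48.7388
G01 X229.8262 Y75.9863
G01 X55.6889 Y18.3754
M5
G0 X89.6251 Y41.7337
M3 S265
G01 X39.3769 Y17.2969 F3840
M5
G0 X0.0000 Y0.0000

Since the viewBox matches the mm dimensions, user units are millimetres directly. The only transform is the Y-flip y_m = 101.8209 − y_svg.

Shape 1 is a open polyline drawn with `<path>`. Its stroke #ff0000 means score at S590, F2241. After flipping Y the toolpath is (200.7740,89.5496) → (249.0262,56.4247) → (197.0912,48.7388) → (229.8262,75.9863) → (55.6889,18.3754).

Shape 2 is a line segment drawn with `<line>`. Its stroke #ff8800 means engrave at S265, F3840. After flipping Y the toolpath is (89.6251,41.7337) → (39.3769,17.2969).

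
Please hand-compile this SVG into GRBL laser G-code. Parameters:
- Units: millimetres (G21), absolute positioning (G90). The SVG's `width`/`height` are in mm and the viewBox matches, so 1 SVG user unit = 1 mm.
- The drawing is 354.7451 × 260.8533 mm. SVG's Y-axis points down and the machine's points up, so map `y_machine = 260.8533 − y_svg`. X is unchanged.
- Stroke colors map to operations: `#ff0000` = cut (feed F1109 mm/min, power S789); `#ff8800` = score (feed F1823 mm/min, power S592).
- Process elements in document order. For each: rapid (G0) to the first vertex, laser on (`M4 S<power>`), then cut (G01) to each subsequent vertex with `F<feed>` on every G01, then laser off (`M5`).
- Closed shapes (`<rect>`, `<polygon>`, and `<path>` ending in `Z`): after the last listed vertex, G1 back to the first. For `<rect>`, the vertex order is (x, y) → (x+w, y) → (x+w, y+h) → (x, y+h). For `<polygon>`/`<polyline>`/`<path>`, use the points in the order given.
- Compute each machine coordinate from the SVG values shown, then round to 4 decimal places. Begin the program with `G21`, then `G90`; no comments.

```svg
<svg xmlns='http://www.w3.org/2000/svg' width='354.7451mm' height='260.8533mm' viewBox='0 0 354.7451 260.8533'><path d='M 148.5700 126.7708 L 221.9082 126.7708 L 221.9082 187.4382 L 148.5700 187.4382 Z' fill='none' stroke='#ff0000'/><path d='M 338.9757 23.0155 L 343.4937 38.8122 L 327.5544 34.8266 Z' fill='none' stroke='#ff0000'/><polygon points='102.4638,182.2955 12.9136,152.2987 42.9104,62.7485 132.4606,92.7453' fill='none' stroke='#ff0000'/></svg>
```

1 u = 1 mm; y_m = 260.8533 − y.

[1] `<path>` rectangle, #ff0000→cut S789 F1109: (148.5700,134.0825) → (221.9082,134.0825) → (221.9082,73.4151) → (148.5700,73.4151) → (148.5700,134.0825) (closed)

[2] `<path>` regular polygon, #ff0000→cut S789 F1109: (338.9757,237.8378) → (343.4937,222.0411) → (327.5544,226.0267) → (338.9757,237.8378) (closed)

[3] `<polygon>` regular polygon, #ff0000→cut S789 F1109: (102.4638,78.5578) → (12.9136,108.5546) → (42.9104,198.1048) → (132.4606,168.1080) → (102.4638,78.5578) (closed)

G21
G90
G0 X148.5700 Y134.0825
M4 S789
G01 X221.9082 Y134.0825 F1109
G01 X221.9082 Y73.4151 F1109
G01 X148.5700 Y73.4151 F1109
G01 X148.5700 Y134.0825 F1109
M5
G0 X338.9757 Y237.8378
M4 S789
G01 X343.4937 Y222.0411 F1109
G01 X327.5544 Y226.0267 F1109
G01 X338.9757 Y237.8378 F1109
M5
G0 X102.4638 Y78.5578
M4 S789
G01 X12.9136 Y108.5546 F1109
G01 X42.9104 Y198.1048 F1109
G01 X132.4606 Y168.1080 F1109
G01 X102.4638 Y78.5578 F1109
M5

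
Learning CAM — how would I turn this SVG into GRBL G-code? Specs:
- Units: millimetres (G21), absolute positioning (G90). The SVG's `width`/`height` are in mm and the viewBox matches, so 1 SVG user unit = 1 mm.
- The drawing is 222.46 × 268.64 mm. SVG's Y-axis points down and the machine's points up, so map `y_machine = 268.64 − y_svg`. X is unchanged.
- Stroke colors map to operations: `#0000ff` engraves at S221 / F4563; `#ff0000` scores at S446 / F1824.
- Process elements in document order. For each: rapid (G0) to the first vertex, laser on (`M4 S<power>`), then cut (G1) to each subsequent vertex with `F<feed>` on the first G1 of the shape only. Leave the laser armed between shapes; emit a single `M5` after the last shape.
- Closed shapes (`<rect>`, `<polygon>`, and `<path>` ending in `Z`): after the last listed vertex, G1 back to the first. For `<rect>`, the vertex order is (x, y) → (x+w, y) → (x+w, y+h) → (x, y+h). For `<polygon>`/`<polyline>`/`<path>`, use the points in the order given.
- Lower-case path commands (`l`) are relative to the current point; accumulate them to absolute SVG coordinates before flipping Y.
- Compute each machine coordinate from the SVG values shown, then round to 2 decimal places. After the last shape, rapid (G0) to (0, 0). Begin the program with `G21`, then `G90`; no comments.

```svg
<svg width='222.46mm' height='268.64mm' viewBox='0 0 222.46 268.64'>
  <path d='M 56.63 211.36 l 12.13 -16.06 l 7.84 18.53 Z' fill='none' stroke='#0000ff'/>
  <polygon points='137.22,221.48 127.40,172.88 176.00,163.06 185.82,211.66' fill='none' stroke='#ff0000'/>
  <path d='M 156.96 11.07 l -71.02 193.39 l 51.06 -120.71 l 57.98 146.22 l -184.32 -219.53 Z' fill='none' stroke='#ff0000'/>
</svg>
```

Since the viewBox matches the mm dimensions, user units are millimetres directly. The only transform is the Y-flip y_m = 268.64 − y_svg.

Shape 1 is a regular polygon drawn with `<path>`. Its stroke #0000ff means engrave at S221, F4563. After flipping Y the toolpath is (56.63,57.28) → (68.76,73.34) → (76.60,54.81) → (56.63,57.28), returning to the start.

Shape 2 is a regular polygon drawn with `<polygon>`. Its stroke #ff0000 means score at S446, F1824. After flipping Y the toolpath is (137.22,47.16) → (127.40,95.76) → (176.00,105.58) → (185.82,56.98) → (137.22,47.16), returning to the start.

Shape 3 is a closed polygon drawn with `<path>`. Its stroke #ff0000 means score at S446, F1824. After flipping Y the toolpath is (156.96,257.57) → (85.94,64.18) → (137.00,184.89) → (194.98,38.67) → (10.66,258.20) → (156.96,257.57), returning to the start.

G21
G90
G0 X56.63 Y57.28
M4 S221
G1 X68.76 Y73.34 F4563
G1 X76.60 Y54.81
G1 X56.63 Y57.28
G0 X137.22 Y47.16
M4 S446
G1 X127.40 Y95.76 F1824
G1 X176.00 Y105.58
G1 X185.82 Y56.98
G1 X137.22 Y47.16
G0 X156.96 Y257.57
M4 S446
G1 X85.94 Y64.18 F1824
G1 X137.00 Y184.89
G1 X194.98 Y38.67
G1 X10.66 Y258.20
G1 X156.96 Y257.57
M5
G0 X0.00 Y0.00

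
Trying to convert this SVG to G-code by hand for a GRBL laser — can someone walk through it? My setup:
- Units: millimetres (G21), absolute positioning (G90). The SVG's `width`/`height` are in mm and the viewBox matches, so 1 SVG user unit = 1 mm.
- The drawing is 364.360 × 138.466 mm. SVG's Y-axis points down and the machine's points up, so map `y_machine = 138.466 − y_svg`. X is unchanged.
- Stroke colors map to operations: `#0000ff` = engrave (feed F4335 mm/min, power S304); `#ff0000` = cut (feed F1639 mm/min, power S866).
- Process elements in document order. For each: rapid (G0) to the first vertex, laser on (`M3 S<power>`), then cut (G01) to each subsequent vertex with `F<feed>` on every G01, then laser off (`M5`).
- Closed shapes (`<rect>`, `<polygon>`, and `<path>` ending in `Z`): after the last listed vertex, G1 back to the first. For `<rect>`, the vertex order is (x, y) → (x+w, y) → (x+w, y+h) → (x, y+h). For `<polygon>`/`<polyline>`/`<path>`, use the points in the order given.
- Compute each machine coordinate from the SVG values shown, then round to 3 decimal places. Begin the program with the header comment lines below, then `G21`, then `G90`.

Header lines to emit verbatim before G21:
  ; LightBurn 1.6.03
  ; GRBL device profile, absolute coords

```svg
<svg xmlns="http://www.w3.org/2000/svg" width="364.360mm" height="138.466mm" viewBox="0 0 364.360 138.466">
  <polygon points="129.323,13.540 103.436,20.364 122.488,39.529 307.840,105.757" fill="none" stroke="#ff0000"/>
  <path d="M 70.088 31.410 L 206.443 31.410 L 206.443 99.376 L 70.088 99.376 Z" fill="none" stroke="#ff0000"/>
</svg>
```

; LightBurn 1.6.03
; GRBL device profile, absolute coords
G21
G90
G0 X129.323 Y124.926
M3 S866
G01 X103.436 Y118.102 F1639
G01 X122.488 Y98.937 F1639
G01 X307.840 Y32.709 F1639
G01 X129.323 Y124.926 F1639
M5
G0 X70.088 Y107.056
M3 S866
G01 X206.443 Y107.056 F1639
G01 X206.443 Y39.090 F1639
G01 X70.088 Y39.090 F1639
G01 X70.088 Y107.056 F1639
M5

viewBox `0 0 364.360 138.466` with mm width/height → 1 unit = 1 mm. Flip: y_m = 138.466 − y_svg.

**Shape 1** — `<polygon>` closed polygon, stroke `#ff0000` → cut (S866, F1639). Machine vertices: (129.323,124.926) → (103.436,118.102) → (122.488,98.937) → (307.840,32.709) → (129.323,124.926). Closed: final G1 returns to the first vertex.

**Shape 2** — `<path>` rectangle, stroke `#ff0000` → cut (S866, F1639). Machine vertices: (70.088,107.056) → (206.443,107.056) → (206.443,39.090) → (70.088,39.090) → (70.088,107.056). Closed: final G1 returns to the first vertex.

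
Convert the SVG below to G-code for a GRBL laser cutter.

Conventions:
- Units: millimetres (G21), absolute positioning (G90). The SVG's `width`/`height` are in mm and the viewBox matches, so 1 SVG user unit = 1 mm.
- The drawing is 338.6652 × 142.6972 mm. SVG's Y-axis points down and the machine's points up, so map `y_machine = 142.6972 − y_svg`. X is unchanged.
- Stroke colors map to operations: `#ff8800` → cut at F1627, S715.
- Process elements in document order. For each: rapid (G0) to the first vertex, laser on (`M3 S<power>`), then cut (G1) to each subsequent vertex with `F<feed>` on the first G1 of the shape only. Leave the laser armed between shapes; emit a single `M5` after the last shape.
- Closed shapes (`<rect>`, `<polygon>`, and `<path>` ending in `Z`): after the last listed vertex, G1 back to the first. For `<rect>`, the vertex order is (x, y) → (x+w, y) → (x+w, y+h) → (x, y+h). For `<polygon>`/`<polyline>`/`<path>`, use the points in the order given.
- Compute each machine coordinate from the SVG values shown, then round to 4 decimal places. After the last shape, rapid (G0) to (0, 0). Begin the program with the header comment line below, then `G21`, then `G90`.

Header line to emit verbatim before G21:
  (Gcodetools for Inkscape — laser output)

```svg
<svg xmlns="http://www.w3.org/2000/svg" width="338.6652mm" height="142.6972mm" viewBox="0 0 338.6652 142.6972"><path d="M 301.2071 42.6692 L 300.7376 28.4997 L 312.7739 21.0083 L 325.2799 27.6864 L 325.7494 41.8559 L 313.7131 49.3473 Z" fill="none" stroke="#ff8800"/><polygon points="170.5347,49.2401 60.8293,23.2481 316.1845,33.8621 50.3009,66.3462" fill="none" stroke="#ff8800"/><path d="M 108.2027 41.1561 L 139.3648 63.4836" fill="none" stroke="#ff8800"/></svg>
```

1 u = 1 mm; y_m = 142.6972 − y.

[1] `<path>` regular polygon, #ff8800→cut S715 F1627: (301.2071,100.0280) → (300.7376,114.1975) → (312.7739,121.6889) → (325.2799,115.0108) → (325.7494,100.8413) → (313.7131,93.3499) → (301.2071,100.0280) (closed)

[2] `<polygon>` closed polygon, #ff8800→cut S715 F1627: (170.5347,93.4571) → (60.8293,119.4491) → (316.1845,108.8351) → (50.3009,76.3510) → (170.5347,93.4571) (closed)

[3] `<path>` line segment, #ff8800→cut S715 F1627: (108.2027,101.5411) → (139.3648,79.2136)

(Gcodetools for Inkscape — laser output)
G21
G90
G0 X301.2071 Y100.0280
M3 S715
G1 X300.7376 Y114.1975 F1627
G1 X312.7739 Y121.6889
G1 X325.2799 Y115.0108
G1 X325.7494 Y100.8413
G1 X313.7131 Y93.3499
G1 X301.2071 Y100.0280
G0 X170.5347 Y93.4571
M3 S715
G1 X60.8293 Y119.4491 F1627
G1 X316.1845 Y108.8351
G1 X50.3009 Y76.3510
G1 X170.5347 Y93.4571
G0 X108.2027 Y101.5411
M3 S715
G1 X139.3648 Y79.2136 F1627
M5
G0 X0.0000 Y0.0000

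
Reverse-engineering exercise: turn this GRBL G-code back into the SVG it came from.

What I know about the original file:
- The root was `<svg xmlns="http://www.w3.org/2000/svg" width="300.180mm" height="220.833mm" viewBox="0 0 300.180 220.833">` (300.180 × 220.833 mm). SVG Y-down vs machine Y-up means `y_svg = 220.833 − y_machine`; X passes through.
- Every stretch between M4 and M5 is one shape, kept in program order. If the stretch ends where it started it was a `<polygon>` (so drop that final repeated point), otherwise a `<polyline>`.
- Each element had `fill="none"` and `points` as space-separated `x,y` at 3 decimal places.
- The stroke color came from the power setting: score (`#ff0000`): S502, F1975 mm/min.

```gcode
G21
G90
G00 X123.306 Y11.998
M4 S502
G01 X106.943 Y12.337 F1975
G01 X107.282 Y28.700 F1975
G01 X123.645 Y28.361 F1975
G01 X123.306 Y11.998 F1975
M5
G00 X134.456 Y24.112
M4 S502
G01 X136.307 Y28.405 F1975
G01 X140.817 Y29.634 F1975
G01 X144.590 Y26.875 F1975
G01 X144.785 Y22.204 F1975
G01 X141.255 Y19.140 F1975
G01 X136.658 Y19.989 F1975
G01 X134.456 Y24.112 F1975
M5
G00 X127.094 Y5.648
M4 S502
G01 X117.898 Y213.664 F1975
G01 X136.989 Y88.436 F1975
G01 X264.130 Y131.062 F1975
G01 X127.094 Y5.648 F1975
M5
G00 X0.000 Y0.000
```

<svg xmlns="http://www.w3.org/2000/svg" width="300.180mm" height="220.833mm" viewBox="0 0 300.180 220.833">
  <polygon points="123.306,208.835 106.943,208.496 107.282,192.133 123.645,192.472" fill="none" stroke="#ff0000"/>
  <polygon points="134.456,196.721 136.307,192.428 140.817,191.199 144.590,193.958 144.785,198.629 141.255,201.693 136.658,200.844" fill="none" stroke="#ff0000"/>
  <polygon points="127.094,215.185 117.898,7.169 136.989,132.397 264.130,89.771" fill="none" stroke="#ff0000"/>
</svg>

Each laser-on run becomes one SVG element. Flip Y back into SVG space with y_svg = 220.833 − y_machine. Every run uses S502, so all elements get stroke `#ff0000` (score).

Run 1: The run returns to its start, so emit a `<polygon>` with points (Y-flipped): 123.306,208.835 106.943,208.496 107.282,192.133 123.645,192.472.

Run 2: The run returns to its start, so emit a `<polygon>` with points (Y-flipped): 134.456,196.721 136.307,192.428 140.817,191.199 144.590,193.958 144.785,198.629 141.255,201.693 136.658,200.844.

Run 3: The run returns to its start, so emit a `<polygon>` with points (Y-flipped): 127.094,215.185 117.898,7.169 136.989,132.397 264.130,89.771.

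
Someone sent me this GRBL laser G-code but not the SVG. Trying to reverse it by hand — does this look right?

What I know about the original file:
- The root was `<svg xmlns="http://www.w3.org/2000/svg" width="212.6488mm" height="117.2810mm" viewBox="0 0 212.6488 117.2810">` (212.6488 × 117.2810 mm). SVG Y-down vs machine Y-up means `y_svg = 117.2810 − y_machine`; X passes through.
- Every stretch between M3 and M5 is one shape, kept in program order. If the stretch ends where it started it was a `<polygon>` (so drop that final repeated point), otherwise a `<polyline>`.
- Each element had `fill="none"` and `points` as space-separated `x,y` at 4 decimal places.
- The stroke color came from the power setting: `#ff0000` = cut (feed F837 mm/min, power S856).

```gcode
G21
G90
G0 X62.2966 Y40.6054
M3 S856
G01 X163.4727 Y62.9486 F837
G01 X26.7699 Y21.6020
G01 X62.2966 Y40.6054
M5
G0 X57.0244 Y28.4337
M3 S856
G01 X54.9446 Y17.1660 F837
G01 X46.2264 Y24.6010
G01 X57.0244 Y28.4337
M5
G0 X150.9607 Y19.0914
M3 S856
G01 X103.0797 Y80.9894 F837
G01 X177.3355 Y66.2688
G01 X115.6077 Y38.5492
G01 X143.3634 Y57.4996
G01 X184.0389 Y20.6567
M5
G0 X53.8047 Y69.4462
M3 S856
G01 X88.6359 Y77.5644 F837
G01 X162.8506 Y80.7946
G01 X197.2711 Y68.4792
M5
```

<svg xmlns="http://www.w3.org/2000/svg" width="212.6488mm" height="117.2810mm" viewBox="0 0 212.6488 117.2810">
  <polygon points="62.2966,76.6756 163.4727,54.3324 26.7699,95.6790" fill="none" stroke="#ff0000"/>
  <polygon points="57.0244,88.8473 54.9446,100.1150 46.2264,92.6800" fill="none" stroke="#ff0000"/>
  <polyline points="150.9607,98.1896 103.0797,36.2916 177.3355,51.0122 115.6077,78.7318 143.3634,59.7814 184.0389,96.6243" fill="none" stroke="#ff0000"/>
  <polyline points="53.8047,47.8348 88.6359,39.7166 162.8506,36.4864 197.2711,48.8018" fill="none" stroke="#ff0000"/>
</svg>

y_svg = 117.2810 − y_m. Every run uses S856, so all elements get stroke `#ff0000` (cut).

[1] closed run; points: 62.2966,76.6756 163.4727,54.3324 26.7699,95.6790

[2] closed run; points: 57.0244,88.8473 54.9446,100.1150 46.2264,92.6800

[3] open run; points: 150.9607,98.1896 103.0797,36.2916 177.3355,51.0122 115.6077,78.7318 143.3634,59.7814 184.0389,96.6243

[4] open run; points: 53.8047,47.8348 88.6359,39.7166 162.8506,36.4864 197.2711,48.8018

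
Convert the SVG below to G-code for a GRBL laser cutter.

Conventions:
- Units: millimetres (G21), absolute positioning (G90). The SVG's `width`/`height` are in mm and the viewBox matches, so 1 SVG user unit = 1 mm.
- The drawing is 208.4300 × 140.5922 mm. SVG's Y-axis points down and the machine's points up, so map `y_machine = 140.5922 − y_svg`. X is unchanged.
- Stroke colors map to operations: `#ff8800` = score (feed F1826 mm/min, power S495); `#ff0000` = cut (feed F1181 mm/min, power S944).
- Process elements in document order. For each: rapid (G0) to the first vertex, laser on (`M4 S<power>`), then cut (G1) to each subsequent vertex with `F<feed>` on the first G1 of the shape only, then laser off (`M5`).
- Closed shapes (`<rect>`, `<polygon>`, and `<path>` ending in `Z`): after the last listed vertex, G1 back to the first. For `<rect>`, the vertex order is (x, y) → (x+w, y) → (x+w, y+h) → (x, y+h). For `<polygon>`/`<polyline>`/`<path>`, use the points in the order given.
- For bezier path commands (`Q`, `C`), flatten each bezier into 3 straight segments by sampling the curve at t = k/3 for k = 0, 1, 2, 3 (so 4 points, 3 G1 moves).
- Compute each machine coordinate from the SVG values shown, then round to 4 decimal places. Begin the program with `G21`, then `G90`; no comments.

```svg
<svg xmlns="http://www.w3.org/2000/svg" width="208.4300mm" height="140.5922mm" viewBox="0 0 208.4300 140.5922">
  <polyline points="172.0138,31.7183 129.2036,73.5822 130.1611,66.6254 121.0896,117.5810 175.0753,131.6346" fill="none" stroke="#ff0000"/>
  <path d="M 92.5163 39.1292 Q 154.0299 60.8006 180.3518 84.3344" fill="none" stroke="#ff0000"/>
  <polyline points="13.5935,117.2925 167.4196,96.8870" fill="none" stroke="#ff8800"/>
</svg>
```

G21
G90
G0 X172.0138 Y108.8739
M4 S944
G1 X129.2036 Y67.0100 F1181
G1 X130.1611 Y73.9668
G1 X121.0896 Y23.0112
G1 X175.0753 Y8.9576
M5
G0 X92.5163 Y101.4630
M4 S944
G1 X129.6152 Y86.8085 F1181
G1 X158.8937 Y71.7401
G1 X180.3518 Y56.2578
M5
G0 X13.5935 Y23.2997
M4 S495
G1 X167.4196 Y43.7052 F1826
M5

Since the viewBox matches the mm dimensions, user units are millimetres directly. The only transform is the Y-flip y_m = 140.5922 − y_svg.

Shape 1 is a open polyline drawn with `<polyline>`. Its stroke #ff0000 means cut at S944, F1181. After flipping Y the toolpath is (172.0138,108.8739) → (129.2036,67.0100) → (130.1611,73.9668) → (121.0896,23.0112) → (175.0753,8.9576).

Shape 2 is a quadratic bezier drawn with `<path>`. Its stroke #ff0000 means cut at S944, F1181. After flipping Y the toolpath is (92.5163,101.4630) → (129.6152,86.8085) → (158.8937,71.7401) → (180.3518,56.2578).

Shape 3 is a line segment drawn with `<polyline>`. Its stroke #ff8800 means score at S495, F1826. After flipping Y the toolpath is (13.5935,23.2997) → (167.4196,43.7052).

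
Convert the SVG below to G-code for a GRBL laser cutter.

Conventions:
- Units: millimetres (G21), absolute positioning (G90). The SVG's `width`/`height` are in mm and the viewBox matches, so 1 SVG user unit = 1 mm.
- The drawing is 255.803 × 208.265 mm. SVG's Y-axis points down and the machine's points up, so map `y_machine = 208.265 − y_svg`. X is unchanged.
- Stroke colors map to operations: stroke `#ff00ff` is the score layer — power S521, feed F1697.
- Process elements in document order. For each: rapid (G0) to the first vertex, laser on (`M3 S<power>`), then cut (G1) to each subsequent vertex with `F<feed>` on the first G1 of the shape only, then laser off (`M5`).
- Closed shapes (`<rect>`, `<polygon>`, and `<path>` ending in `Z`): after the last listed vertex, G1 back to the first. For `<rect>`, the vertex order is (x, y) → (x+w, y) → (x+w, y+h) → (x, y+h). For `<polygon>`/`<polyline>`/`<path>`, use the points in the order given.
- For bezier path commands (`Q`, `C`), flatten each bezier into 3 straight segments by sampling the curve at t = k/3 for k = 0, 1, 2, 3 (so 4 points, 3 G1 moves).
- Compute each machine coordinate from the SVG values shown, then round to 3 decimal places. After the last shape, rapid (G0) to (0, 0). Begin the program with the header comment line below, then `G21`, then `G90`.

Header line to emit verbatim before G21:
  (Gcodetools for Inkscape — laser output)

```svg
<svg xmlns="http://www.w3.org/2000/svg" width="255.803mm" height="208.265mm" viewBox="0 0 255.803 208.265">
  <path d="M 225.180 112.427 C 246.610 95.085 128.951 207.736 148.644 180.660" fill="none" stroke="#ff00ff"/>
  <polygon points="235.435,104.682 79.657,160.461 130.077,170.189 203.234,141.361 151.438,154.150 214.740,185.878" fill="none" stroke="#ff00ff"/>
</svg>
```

(Gcodetools for Inkscape — laser output)
G21
G90
G0 X225.180 Y95.838
M3 S521
G1 X210.486 Y79.839 F1697
G1 X164.496 Y37.115
G1 X148.644 Y27.605
M5
G0 X235.435 Y103.583
M3 S521
G1 X79.657 Y47.804 F1697
G1 X130.077 Y38.076
G1 X203.234 Y66.904
G1 X151.438 Y54.115
G1 X214.740 Y22.387
G1 X235.435 Y103.583
M5
G0 X0.000 Y0.000

viewBox `0 0 255.803 208.265` with mm width/height → 1 unit = 1 mm. Flip: y_m = 208.265 − y_svg.

**Shape 1** — `<path>` cubic bezier, stroke `#ff00ff` → score (S521, F1697). Control points (SVG): P0=(225.180,112.427), P1=(246.610,95.085), P2=(128.951,207.736), P3=(148.644,180.660); sampled at t=k/3. Machine vertices: (225.180,95.838) → (210.486,79.839) → (164.496,37.115) → (148.644,27.605). Open path.

**Shape 2** — `<polygon>` closed polygon, stroke `#ff00ff` → score (S521, F1697). Machine vertices: (235.435,103.583) → (79.657,47.804) → (130.077,38.076) → (203.234,66.904) → (151.438,54.115) → (214.740,22.387) → (235.435,103.583). Closed: final G1 returns to the first vertex.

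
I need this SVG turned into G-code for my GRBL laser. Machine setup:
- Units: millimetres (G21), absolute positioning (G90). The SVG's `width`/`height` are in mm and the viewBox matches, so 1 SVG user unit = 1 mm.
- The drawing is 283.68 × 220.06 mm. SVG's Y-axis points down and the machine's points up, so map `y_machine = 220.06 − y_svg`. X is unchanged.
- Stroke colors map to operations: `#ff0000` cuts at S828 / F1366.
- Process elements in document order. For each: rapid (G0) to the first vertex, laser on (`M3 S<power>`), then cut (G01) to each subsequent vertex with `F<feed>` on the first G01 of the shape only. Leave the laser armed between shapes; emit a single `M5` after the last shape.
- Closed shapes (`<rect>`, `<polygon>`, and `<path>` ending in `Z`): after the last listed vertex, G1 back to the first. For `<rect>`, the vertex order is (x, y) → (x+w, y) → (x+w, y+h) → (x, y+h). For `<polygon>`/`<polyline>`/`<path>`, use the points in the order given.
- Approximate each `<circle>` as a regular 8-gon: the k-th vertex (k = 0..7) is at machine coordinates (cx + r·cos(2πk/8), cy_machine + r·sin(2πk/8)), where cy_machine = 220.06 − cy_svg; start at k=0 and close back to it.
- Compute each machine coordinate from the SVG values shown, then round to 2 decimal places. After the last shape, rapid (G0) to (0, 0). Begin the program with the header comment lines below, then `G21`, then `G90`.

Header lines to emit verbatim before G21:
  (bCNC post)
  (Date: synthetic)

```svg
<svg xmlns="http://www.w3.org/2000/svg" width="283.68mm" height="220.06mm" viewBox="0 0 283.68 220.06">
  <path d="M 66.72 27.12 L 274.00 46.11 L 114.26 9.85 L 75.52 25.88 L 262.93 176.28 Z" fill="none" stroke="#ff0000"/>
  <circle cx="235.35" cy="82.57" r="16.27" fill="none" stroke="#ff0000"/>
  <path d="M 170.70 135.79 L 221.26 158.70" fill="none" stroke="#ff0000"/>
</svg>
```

(bCNC post)
(Date: synthetic)
G21
G90
G0 X66.72 Y192.94
M3 S828
G01 X274.00 Y173.95 F1366
G01 X114.26 Y210.21
G01 X75.52 Y194.18
G01 X262.93 Y43.78
G01 X66.72 Y192.94
G0 X251.62 Y137.49
M3 S828
G01 X246.85 Y148.99 F1366
G01 X235.35 Y153.76
G01 X223.85 Y148.99
G01 X219.08 Y137.49
G01 X223.85 Y125.99
G01 X235.35 Y121.22
G01 X246.85 Y125.99
G01 X251.62 Y137.49
G0 X170.70 Y84.27
M3 S828
G01 X221.26 Y61.36 F1366
M5
G0 X0.00 Y0.00

viewBox `0 0 283.68 220.06` with mm width/height → 1 unit = 1 mm. Flip: y_m = 220.06 − y_svg.

**Shape 1** — `<path>` closed polygon, stroke `#ff0000` → cut (S828, F1366). Machine vertices: (66.72,192.94) → (274.00,173.95) → (114.26,210.21) → (75.52,194.18) → (262.93,43.78) → (66.72,192.94). Closed: final G1 returns to the first vertex.

**Shape 2** — `<circle>` circle, stroke `#ff0000` → cut (S828, F1366). Machine vertices: (251.62,137.49) → (246.85,148.99) → (235.35,153.76) → (223.85,148.99) → (219.08,137.49) → (223.85,125.99) → (235.35,121.22) → (246.85,125.99) → (251.62,137.49). Closed: final G1 returns to the first vertex.

**Shape 3** — `<path>` line segment, stroke `#ff0000` → cut (S828, F1366). Machine vertices: (170.70,84.27) → (221.26,61.36). Open path.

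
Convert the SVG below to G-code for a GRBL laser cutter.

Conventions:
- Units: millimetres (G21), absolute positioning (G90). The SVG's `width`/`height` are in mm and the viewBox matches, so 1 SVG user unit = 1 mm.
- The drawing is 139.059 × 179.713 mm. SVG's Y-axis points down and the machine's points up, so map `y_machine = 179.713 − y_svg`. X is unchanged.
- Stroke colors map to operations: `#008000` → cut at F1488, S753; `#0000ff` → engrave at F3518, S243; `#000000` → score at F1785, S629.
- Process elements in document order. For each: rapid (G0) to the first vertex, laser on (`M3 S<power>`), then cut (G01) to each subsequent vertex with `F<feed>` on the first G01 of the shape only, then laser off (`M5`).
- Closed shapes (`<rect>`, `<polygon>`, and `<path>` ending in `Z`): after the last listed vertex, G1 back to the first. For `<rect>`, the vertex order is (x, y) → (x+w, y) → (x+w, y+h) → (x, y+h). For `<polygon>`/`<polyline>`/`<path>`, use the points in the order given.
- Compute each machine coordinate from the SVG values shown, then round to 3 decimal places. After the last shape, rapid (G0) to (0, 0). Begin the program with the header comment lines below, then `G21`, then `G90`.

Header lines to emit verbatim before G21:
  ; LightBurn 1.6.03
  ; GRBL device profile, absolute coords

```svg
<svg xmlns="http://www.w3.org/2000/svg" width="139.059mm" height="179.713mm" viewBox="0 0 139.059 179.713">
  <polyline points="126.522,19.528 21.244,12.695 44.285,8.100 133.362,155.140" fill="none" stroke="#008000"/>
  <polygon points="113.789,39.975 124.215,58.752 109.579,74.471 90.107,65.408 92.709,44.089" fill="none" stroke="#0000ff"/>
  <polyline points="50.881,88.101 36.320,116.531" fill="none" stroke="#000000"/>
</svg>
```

1 u = 1 mm; y_m = 179.713 − y.

[1] `<polyline>` open polyline, #008000→cut S753 F1488: (126.522,160.185) → (21.244,167.018) → (44.285,171.613) → (133.362,24.573)

[2] `<polygon>` regular polygon, #0000ff→engrave S243 F3518: (113.789,139.738) → (124.215,120.961) → (109.579,105.242) → (90.107,114.305) → (92.709,135.624) → (113.789,139.738) (closed)

[3] `<polyline>` line segment, #000000→score S629 F1785: (50.881,91.612) → (36.320,63.182)

; LightBurn 1.6.03
; GRBL device profile, absolute coords
G21
G90
G0 X126.522 Y160.185
M3 S753
G01 X21.244 Y167.018 F1488
G01 X44.285 Y171.613
G01 X133.362 Y24.573
M5
G0 X113.789 Y139.738
M3 S243
G01 X124.215 Y120.961 F3518
G01 X109.579 Y105.242
G01 X90.107 Y114.305
G01 X92.709 Y135.624
G01 X113.789 Y139.738
M5
G0 X50.881 Y91.612
M3 S629
G01 X36.320 Y63.182 F1785
M5
G0 X0.000 Y0.000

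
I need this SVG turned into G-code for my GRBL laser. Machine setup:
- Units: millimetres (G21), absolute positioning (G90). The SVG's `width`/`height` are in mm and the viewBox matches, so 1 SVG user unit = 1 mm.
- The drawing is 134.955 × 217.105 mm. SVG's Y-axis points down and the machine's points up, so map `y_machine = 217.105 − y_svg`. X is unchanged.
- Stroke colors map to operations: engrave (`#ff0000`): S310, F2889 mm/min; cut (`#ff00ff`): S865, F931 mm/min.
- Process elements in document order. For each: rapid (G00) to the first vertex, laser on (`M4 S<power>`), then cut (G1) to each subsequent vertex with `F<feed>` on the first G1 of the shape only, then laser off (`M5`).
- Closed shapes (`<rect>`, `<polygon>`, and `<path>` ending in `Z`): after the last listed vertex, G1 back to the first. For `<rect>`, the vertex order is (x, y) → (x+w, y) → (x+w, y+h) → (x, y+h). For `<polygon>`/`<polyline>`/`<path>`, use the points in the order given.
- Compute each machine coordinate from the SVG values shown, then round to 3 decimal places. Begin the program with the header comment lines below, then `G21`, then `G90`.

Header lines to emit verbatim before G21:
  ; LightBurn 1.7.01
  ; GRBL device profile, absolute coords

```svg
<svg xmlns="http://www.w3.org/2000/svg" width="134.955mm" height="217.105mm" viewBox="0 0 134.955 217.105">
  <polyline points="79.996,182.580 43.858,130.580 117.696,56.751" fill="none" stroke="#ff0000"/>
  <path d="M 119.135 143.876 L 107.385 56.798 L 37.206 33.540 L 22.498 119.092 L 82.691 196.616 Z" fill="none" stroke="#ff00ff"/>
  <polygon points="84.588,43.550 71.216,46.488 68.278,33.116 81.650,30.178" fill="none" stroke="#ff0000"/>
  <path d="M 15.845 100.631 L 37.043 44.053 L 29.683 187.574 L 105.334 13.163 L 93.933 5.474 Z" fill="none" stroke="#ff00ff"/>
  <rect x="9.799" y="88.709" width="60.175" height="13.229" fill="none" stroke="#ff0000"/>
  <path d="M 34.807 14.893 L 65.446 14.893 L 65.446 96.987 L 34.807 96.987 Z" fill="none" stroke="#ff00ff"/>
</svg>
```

; LightBurn 1.7.01
; GRBL device profile, absolute coords
G21
G90
G00 X79.996 Y34.525
M4 S310
G1 X43.858 Y86.525 F2889
G1 X117.696 Y160.354
M5
G00 X119.135 Y73.229
M4 S865
G1 X107.385 Y160.307 F931
G1 X37.206 Y183.565
G1 X22.498 Y98.013
G1 X82.691 Y20.489
G1 X119.135 Y73.229
M5
G00 X84.588 Y173.555
M4 S310
G1 X71.216 Y170.617 F2889
G1 X68.278 Y183.989
G1 X81.650 Y186.927
G1 X84.588 Y173.555
M5
G00 X15.845 Y116.474
M4 S865
G1 X37.043 Y173.052 F931
G1 X29.683 Y29.531
G1 X105.334 Y203.942
G1 X93.933 Y211.631
G1 X15.845 Y116.474
M5
G00 X9.799 Y128.396
M4 S310
G1 X69.974 Y128.396 F2889
G1 X69.974 Y115.167
G1 X9.799 Y115.167
G1 X9.799 Y128.396
M5
G00 X34.807 Y202.212
M4 S865
G1 X65.446 Y202.212 F931
G1 X65.446 Y120.118
G1 X34.807 Y120.118
G1 X34.807 Y202.212
M5

viewBox `0 0 134.955 217.105` with mm width/height → 1 unit = 1 mm. Flip: y_m = 217.105 − y_svg.

**Shape 1** — `<polyline>` open polyline, stroke `#ff0000` → engrave (S310, F2889). Machine vertices: (79.996,34.525) → (43.858,86.525) → (117.696,160.354). Open path.

**Shape 2** — `<path>` closed polygon, stroke `#ff00ff` → cut (S865, F931). Machine vertices: (119.135,73.229) → (107.385,160.307) → (37.206,183.565) → (22.498,98.013) → (82.691,20.489) → (119.135,73.229). Closed: final G1 returns to the first vertex.

**Shape 3** — `<polygon>` regular polygon, stroke `#ff0000` → engrave (S310, F2889). Machine vertices: (84.588,173.555) → (71.216,170.617) → (68.278,183.989) → (81.650,186.927) → (84.588,173.555). Closed: final G1 returns to the first vertex.

**Shape 4** — `<path>` closed polygon, stroke `#ff00ff` → cut (S865, F931). Machine vertices: (15.845,116.474) → (37.043,173.052) → (29.683,29.531) → (105.334,203.942) → (93.933,211.631) → (15.845,116.474). Closed: final G1 returns to the first vertex.

**Shape 5** — `<rect>` rectangle, stroke `#ff0000` → engrave (S310, F2889). Machine vertices: (9.799,128.396) → (69.974,128.396) → (69.974,115.167) → (9.799,115.167) → (9.799,128.396). Closed: final G1 returns to the first vertex.

**Shape 6** — `<path>` rectangle, stroke `#ff00ff` → cut (S865, F931). Machine vertices: (34.807,202.212) → (65.446,202.212) → (65.446,120.118) → (34.807,120.118) → (34.807,202.212). Closed: final G1 returns to the first vertex.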